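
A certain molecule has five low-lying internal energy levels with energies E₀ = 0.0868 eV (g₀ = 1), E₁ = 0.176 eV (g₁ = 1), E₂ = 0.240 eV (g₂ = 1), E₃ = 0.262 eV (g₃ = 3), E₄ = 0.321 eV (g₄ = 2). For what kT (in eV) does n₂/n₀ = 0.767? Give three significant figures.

0.578 eV

n₂/n₀ = (g₂/g₀) exp[−(E₂−E₀)/kT] = 0.767.
⇒ (E₂−E₀)/kT = ln((1/1)/0.767) = ln(1.3038) = 0.26528.
kT = 0.1532 eV / 0.26528 = 0.578 eV.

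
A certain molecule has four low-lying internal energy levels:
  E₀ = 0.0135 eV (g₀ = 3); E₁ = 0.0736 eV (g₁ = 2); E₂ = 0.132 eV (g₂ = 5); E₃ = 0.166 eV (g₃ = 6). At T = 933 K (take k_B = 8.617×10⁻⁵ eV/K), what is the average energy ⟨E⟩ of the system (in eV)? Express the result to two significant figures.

k_BT = 8.617×10⁻⁵ × 933 K = 0.08040 eV.
Eᵢ/kT = 0.1679, 0.9154, 1.642, 2.065.
Z = Σ gᵢe^(−Eᵢ/kT) = 3·e^(−0.1679) + 2·e^(−0.9154) + 5·e^(−1.642) + 6·e^(−2.065) = 2.536 + 0.8007 + 0.9680 + 0.7609 = 5.066.
⟨E⟩ = Σ Eᵢ gᵢe^(−Eᵢ/kT) / Z = (0.0135·2.536 + 0.0736·0.8007 + 0.132·0.9680 + 0.166·0.7609) / 5.066 = 0.069 eV.

0.069 eV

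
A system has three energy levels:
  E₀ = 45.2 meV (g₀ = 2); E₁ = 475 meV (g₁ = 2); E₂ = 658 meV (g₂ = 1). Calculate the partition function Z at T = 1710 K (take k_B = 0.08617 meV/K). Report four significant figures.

k_BT = 0.08617 × 1710 K = 147.351 meV.
Eᵢ/kT = 0.306751, 3.22360, 4.46553.
Z = Σ gᵢe^(−Eᵢ/kT) = 2·e^(−0.306751) + 2·e^(−3.22360) + 1·e^(−4.46553) = 1.47167 + 0.0796230 + 0.0114986 = 1.56279.

Z = 1.563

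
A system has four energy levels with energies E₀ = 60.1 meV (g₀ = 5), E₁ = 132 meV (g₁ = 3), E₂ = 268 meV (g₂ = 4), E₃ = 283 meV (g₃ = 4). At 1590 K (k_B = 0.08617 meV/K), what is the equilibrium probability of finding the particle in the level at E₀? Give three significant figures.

k_BT = 0.08617 × 1590 K = 137.01 meV.
Eᵢ/kT = 0.43865, 0.96343, 1.9561, 2.0655.
Z = Σ gᵢe^(−Eᵢ/kT) = 5·e^(−0.43865) + 3·e^(−0.96343) + 4·e^(−1.9561) + 4·e^(−2.0655) = 3.2245 + 1.1447 + 0.56564 + 0.50702 = 5.4419.
P₀ = g₀ e^(−E₀/kT) / Z = 3.2245/5.4419 = 0.593.

0.593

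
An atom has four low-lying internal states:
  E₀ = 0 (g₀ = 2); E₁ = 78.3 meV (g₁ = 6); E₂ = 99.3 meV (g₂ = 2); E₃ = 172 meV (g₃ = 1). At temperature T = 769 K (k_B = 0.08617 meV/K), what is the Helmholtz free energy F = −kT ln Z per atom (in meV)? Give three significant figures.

k_BT = 0.08617 × 769 K = 66.265 meV.
Eᵢ/kT = 0, 1.1816, 1.4985, 2.5956.
Z = Σ gᵢe^(−Eᵢ/kT) = 2·e^(−0) + 6·e^(−1.1816) + 2·e^(−1.4985) + 1·e^(−2.5956) = 2.0000 + 1.8407 + 0.44693 + 0.074601 = 4.3622.
F = −kT ln Z = −66.265 × ln(4.3622) = −66.265 × 1.4730 = -97.6 meV.

-97.6 meV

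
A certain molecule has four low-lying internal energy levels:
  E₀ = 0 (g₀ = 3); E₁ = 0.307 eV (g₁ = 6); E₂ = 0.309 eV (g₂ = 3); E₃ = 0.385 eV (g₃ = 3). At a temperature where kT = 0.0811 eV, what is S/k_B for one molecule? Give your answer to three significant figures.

Eᵢ/kT = 0, 3.7855, 3.8101, 4.7472.
Z = Σ gᵢe^(−Eᵢ/kT) = 3·e^(−0) + 6·e^(−3.7855) + 3·e^(−3.8101) + 3·e^(−4.7472) = 3.0000 + 0.13619 + 0.066438 + 0.026028 = 3.2287.
⟨E⟩ = Σ EᵢPᵢ = 0.022412 eV.
S/k_B = ln Z + ⟨E⟩/kT = ln(3.2287) + 0.022412/0.0811 = 1.1721 + 0.27635 = 1.45.

1.45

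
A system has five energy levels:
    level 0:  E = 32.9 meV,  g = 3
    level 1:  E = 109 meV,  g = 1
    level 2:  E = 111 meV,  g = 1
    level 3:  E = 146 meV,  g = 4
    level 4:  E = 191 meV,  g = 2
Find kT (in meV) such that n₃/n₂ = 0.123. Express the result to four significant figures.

10.05 meV

n₃/n₂ = (g₃/g₂) exp[−(E₃−E₂)/kT] = 0.123.
⇒ (E₃−E₂)/kT = ln((4/1)/0.123) = ln(32.5203) = 3.48186.
kT = 35 meV / 3.48186 = 10.05 meV.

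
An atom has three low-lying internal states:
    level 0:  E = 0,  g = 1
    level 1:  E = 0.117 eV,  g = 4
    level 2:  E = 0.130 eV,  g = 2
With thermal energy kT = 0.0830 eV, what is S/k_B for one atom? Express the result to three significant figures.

1.72

Eᵢ/kT = 0, 1.4096, 1.5663.
Z = Σ gᵢe^(−Eᵢ/kT) = 1·e^(−0) + 4·e^(−1.4096) + 2·e^(−1.5663) = 1.0000 + 0.97696 + 0.41763 = 2.3946.
⟨E⟩ = Σ EᵢPᵢ = 0.070407 eV.
S/k_B = ln Z + ⟨E⟩/kT = ln(2.3946) + 0.070407/0.0830 = 0.87322 + 0.84828 = 1.72.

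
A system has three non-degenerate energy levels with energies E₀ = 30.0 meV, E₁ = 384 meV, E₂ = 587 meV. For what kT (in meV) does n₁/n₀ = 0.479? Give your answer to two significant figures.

480 meV

n₁/n₀ = exp[−(E₁−E₀)/kT] = 0.479.
⇒ (E₁−E₀)/kT = ln(1/0.479) = ln(2.088) = 0.7362.
kT = 354.0 meV / 0.7362 = 480 meV.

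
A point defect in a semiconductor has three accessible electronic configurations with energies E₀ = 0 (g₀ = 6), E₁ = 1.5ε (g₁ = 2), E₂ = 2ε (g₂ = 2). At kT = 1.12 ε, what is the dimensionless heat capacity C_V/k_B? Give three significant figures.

0.257

Eᵢ/kT = 0, 1.3393, 1.7857.
Z = Σ gᵢe^(−Eᵢ/kT) = 6·e^(−0) + 2·e^(−1.3393) + 2·e^(−1.7857) = 6.0000 + 0.52406 + 0.33536 = 6.8594.
⟨E⟩ = 0.21238 ε, ⟨E²⟩ = 0.36746 ε².
C_V/k_B = (⟨E²⟩ − ⟨E⟩²)/(kT)² = (0.36746 − 0.045105)/1.2544 = 0.257.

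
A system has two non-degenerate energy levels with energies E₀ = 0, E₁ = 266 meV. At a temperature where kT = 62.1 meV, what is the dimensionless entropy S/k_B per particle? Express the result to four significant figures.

Eᵢ/kT = 0, 4.28341.
Z = Σ e^(−Eᵢ/kT) = e^(−0) + e^(−4.28341) = 1.00000 + 0.0137955 = 1.01380.
⟨E⟩ = Σ EᵢPᵢ = 3.61965 meV.
S/k_B = ln Z + ⟨E⟩/kT = ln(1.01380) + 3.61965/62.1 = 0.0137056 + 0.0582874 = 0.07199.

0.07199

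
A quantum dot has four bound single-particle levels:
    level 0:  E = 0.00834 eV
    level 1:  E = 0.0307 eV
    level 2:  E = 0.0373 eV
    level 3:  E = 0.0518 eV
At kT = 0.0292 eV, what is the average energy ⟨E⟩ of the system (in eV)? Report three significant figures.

Eᵢ/kT = 0.28562, 1.0514, 1.2774, 1.7740.
Z = Σ e^(−Eᵢ/kT) = e^(−0.28562) + e^(−1.0514) + e^(−1.2774) + e^(−1.7740) = 0.75155 + 0.34945 + 0.27876 + 0.16965 = 1.5494.
⟨E⟩ = Σ Eᵢ e^(−Eᵢ/kT) / Z = (0.00834·0.75155 + 0.0307·0.34945 + 0.0373·0.27876 + 0.0518·0.16965) / 1.5494 = 0.0234 eV.

0.0234 eV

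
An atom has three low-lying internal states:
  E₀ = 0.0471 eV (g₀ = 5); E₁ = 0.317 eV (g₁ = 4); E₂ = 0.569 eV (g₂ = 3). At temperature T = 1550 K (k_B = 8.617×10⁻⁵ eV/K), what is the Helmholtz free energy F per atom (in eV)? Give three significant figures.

k_BT = 8.617×10⁻⁵ × 1550 K = 0.13356 eV.
Eᵢ/kT = 0.35265, 2.3735, 4.2603.
Z = Σ gᵢe^(−Eᵢ/kT) = 5·e^(−0.35265) + 4·e^(−2.3735) + 3·e^(−4.2603) = 3.5141 + 0.37262 + 0.042354 = 3.9291.
F = −kT ln Z = −0.13356 × ln(3.9291) = −0.13356 × 1.3684 = -0.183 eV.

-0.183 eV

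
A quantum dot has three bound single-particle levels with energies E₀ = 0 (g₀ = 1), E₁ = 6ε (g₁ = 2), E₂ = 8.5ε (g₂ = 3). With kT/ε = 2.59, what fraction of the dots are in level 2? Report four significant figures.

0.08602

Eᵢ/kT = 0, 2.31660, 3.28185.
Z = Σ gᵢe^(−Eᵢ/kT) = 1·e^(−0) + 2·e^(−2.31660) + 3·e^(−3.28185) = 1.00000 + 0.197217 + 0.112676 = 1.30989.
P₂ = g₂ e^(−E₂/kT) / Z = 0.112676/1.30989 = 0.08602.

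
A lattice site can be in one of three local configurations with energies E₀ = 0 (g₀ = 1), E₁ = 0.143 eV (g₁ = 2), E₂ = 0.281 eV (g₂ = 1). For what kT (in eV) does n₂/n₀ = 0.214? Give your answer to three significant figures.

0.182 eV

n₂/n₀ = (g₂/g₀) exp[−(E₂−E₀)/kT] = 0.214.
⇒ (E₂−E₀)/kT = ln((1/1)/0.214) = ln(4.6729) = 1.5418.
kT = 0.281 eV / 1.5418 = 0.182 eV.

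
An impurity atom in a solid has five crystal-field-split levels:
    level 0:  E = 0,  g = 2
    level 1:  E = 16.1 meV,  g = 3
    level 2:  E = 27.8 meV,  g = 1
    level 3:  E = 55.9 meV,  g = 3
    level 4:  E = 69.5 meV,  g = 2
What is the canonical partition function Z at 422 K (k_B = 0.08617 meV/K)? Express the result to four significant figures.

k_BT = 0.08617 × 422 K = 36.3637 meV.
Eᵢ/kT = 0, 0.442749, 0.764499, 1.53725, 1.91125.
Z = Σ gᵢe^(−Eᵢ/kT) = 2·e^(−0) + 3·e^(−0.442749) + 1·e^(−0.764499) + 3·e^(−1.53725) + 2·e^(−1.91125) = 2.00000 + 1.92681 + 0.465567 + 0.644914 + 0.295791 = 5.33308.

Z = 5.333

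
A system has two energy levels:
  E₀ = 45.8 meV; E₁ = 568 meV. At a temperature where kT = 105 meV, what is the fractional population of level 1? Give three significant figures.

Eᵢ/kT = 0.43619, 5.4095.
Z = Σ e^(−Eᵢ/kT) = e^(−0.43619) + e^(−5.4095) = 0.64649 + 0.0044739 = 0.65096.
P₁ = e^(−E₁/kT) / Z = 0.0044739/0.65096 = 0.00687.

0.00687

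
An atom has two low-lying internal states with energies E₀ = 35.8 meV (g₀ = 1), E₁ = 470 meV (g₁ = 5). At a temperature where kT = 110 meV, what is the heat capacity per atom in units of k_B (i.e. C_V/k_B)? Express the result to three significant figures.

1.25

Eᵢ/kT = 0.32545, 4.2727.
Z = Σ gᵢe^(−Eᵢ/kT) = 1·e^(−0.32545) + 5·e^(−4.2727) = 0.72220 + 0.069720 = 0.79192.
⟨E⟩ = 74.027 meV, ⟨E²⟩ = 20617 meV².
C_V/k_B = (⟨E²⟩ − ⟨E⟩²)/(kT)² = (20617 − 5480.0)/12100 = 1.25.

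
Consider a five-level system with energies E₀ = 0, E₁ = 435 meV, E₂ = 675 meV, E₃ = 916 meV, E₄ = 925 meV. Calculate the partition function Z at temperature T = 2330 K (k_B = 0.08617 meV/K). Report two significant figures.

Z = 1.2

k_BT = 0.08617 × 2330 K = 200.8 meV.
Eᵢ/kT = 0, 2.166, 3.362, 4.562, 4.607.
Z = Σ e^(−Eᵢ/kT) = e^(−0) + e^(−2.166) + e^(−3.362) + e^(−4.562) + e^(−4.607) = 1.000 + 0.1146 + 0.03467 + 0.01044 + 0.009982 = 1.170.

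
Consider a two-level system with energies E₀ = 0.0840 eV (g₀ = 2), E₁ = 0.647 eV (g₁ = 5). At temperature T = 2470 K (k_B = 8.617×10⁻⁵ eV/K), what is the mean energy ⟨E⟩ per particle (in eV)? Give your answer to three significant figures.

k_BT = 8.617×10⁻⁵ × 2470 K = 0.21284 eV.
Eᵢ/kT = 0.39466, 3.0398.
Z = Σ gᵢe^(−Eᵢ/kT) = 2·e^(−0.39466) + 5·e^(−3.0398) = 1.3478 + 0.23922 = 1.5870.
⟨E⟩ = Σ Eᵢ gᵢe^(−Eᵢ/kT) / Z = (0.0840·1.3478 + 0.647·0.23922) / 1.5870 = 0.169 eV.

0.169 eV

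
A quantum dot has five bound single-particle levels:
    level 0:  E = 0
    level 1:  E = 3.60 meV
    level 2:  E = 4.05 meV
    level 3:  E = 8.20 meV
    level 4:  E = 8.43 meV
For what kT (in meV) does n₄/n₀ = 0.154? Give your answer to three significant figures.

n₄/n₀ = exp[−(E₄−E₀)/kT] = 0.154.
⇒ (E₄−E₀)/kT = ln(1/0.154) = ln(6.4935) = 1.8708.
kT = 8.43 meV / 1.8708 = 4.51 meV.

4.51 meV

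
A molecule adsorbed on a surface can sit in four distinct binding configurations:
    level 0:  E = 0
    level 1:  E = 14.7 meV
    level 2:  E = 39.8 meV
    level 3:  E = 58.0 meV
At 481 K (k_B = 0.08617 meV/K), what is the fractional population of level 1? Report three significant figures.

0.301

k_BT = 0.08617 × 481 K = 41.448 meV.
Eᵢ/kT = 0, 0.35466, 0.96024, 1.3993.
Z = Σ e^(−Eᵢ/kT) = e^(−0) + e^(−0.35466) + e^(−0.96024) + e^(−1.3993) = 1.0000 + 0.70141 + 0.38280 + 0.24677 = 2.3310.
P₁ = e^(−E₁/kT) / Z = 0.70141/2.3310 = 0.301.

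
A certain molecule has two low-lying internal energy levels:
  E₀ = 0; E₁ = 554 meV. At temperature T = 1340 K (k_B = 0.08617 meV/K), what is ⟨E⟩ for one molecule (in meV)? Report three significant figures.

4.53 meV

k_BT = 0.08617 × 1340 K = 115.47 meV.
Eᵢ/kT = 0, 4.7978.
Z = Σ e^(−Eᵢ/kT) = e^(−0) + e^(−4.7978) = 1.0000 + 0.0082479 = 1.0082.
⟨E⟩ = Σ Eᵢ e^(−Eᵢ/kT) / Z = (0·1.0000 + 554·0.0082479) / 1.0082 = 4.53 meV.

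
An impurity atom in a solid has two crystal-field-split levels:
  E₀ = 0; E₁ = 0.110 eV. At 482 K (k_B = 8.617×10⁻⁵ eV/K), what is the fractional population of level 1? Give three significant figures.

k_BT = 8.617×10⁻⁵ × 482 K = 0.041534 eV.
Eᵢ/kT = 0, 2.6484.
Z = Σ e^(−Eᵢ/kT) = e^(−0) + e^(−2.6484) = 1.0000 + 0.070764 = 1.0708.
P₁ = e^(−E₁/kT) / Z = 0.070764/1.0708 = 0.0661.

0.0661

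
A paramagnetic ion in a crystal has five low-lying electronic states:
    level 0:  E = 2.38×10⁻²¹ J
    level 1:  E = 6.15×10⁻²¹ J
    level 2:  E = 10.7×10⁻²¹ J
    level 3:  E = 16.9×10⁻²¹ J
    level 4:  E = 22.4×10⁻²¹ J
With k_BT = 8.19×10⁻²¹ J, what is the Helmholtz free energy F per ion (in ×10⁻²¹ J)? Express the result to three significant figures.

-4.26 ×10⁻²¹ J

Eᵢ/kT = 0.29060, 0.75092, 1.3065, 2.0635, 2.7350.
Z = Σ e^(−Eᵢ/kT) = e^(−0.29060) + e^(−0.75092) + e^(−1.3065) + e^(−2.0635) + e^(−2.7350) = 0.74781 + 0.47193 + 0.27077 + 0.12701 + 0.064894 = 1.6824.
F = −kT ln Z = −8.19 × ln(1.6824) = −8.19 × 0.52022 = -4.26 ×10⁻²¹ J.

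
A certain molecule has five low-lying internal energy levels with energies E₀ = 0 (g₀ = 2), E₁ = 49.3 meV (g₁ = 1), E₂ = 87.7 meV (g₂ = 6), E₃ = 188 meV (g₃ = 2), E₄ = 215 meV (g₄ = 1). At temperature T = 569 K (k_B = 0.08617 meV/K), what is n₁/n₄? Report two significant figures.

k_BT = 0.08617 × 569 K = 49.03 meV.
n₁/n₄ = (g₁/g₄) exp[−(E₁−E₄)/kT] = (1/1) × exp(−(-165.7 meV)/(49.03 meV)) = (1/1) × exp(3.380) = 29.

29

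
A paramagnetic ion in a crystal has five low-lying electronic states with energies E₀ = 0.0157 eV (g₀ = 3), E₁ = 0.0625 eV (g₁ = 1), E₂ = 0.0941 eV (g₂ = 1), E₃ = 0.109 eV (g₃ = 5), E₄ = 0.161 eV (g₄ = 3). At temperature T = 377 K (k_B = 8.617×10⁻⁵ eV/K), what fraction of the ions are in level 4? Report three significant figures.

0.00940

k_BT = 8.617×10⁻⁵ × 377 K = 0.032486 eV.
Eᵢ/kT = 0.48329, 1.9239, 2.8966, 3.3553, 4.9560.
Z = Σ gᵢe^(−Eᵢ/kT) = 3·e^(−0.48329) + 1·e^(−1.9239) + 1·e^(−2.8966) + 5·e^(−3.3553) + 3·e^(−4.9560) = 1.8503 + 0.14604 + 0.055211 + 0.17449 + 0.021123 = 2.2472.
P₄ = g₄ e^(−E₄/kT) / Z = 0.021123/2.2472 = 0.00940.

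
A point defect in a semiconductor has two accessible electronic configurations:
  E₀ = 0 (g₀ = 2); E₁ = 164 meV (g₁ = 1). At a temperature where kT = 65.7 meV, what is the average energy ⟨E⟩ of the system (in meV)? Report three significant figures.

Eᵢ/kT = 0, 2.4962.
Z = Σ gᵢe^(−Eᵢ/kT) = 2·e^(−0) + 1·e^(−2.4962) = 2.0000 + 0.082398 = 2.0824.
⟨E⟩ = Σ Eᵢ gᵢe^(−Eᵢ/kT) / Z = (0·2.0000 + 164·0.082398) / 2.0824 = 6.49 meV.

6.49 meV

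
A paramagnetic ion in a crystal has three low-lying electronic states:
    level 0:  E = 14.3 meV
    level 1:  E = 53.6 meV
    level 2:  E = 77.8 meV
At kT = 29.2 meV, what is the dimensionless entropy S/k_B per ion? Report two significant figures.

0.75

Eᵢ/kT = 0.4897, 1.836, 2.664.
Z = Σ e^(−Eᵢ/kT) = e^(−0.4897) + e^(−1.836) + e^(−2.664) = 0.6128 + 0.1595 + 0.06967 = 0.8420.
⟨E⟩ = Σ EᵢPᵢ = 27.00 meV.
S/k_B = ln Z + ⟨E⟩/kT = ln(0.8420) + 27.00/29.2 = -0.1720 + 0.9247 = 0.75.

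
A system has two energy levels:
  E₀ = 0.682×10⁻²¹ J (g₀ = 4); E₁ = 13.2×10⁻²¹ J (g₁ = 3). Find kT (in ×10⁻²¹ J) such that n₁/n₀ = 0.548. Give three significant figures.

n₁/n₀ = (g₁/g₀) exp[−(E₁−E₀)/kT] = 0.548.
⇒ (E₁−E₀)/kT = ln((3/4)/0.548) = ln(1.3686) = 0.31379.
kT = 12.518 ×10⁻²¹ J / 0.31379 = 39.9 ×10⁻²¹ J.

39.9 ×10⁻²¹ J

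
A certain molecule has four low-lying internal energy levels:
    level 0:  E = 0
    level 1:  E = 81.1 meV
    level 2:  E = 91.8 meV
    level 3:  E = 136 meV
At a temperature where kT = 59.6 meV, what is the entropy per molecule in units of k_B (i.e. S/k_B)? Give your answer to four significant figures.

Eᵢ/kT = 0, 1.36074, 1.54027, 2.28188.
Z = Σ e^(−Eᵢ/kT) = e^(−0) + e^(−1.36074) + e^(−1.54027) + e^(−2.28188) = 1.00000 + 0.256471 + 0.214323 + 0.102092 = 1.57289.
⟨E⟩ = Σ EᵢPᵢ = 34.5601 meV.
S/k_B = ln Z + ⟨E⟩/kT = ln(1.57289) + 34.5601/59.6 = 0.452915 + 0.579867 = 1.033.

1.033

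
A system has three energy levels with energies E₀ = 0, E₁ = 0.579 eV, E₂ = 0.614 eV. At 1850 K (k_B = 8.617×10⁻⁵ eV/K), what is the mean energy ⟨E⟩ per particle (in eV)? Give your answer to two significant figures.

0.027 eV

k_BT = 8.617×10⁻⁵ × 1850 K = 0.1594 eV.
Eᵢ/kT = 0, 3.632, 3.852.
Z = Σ e^(−Eᵢ/kT) = e^(−0) + e^(−3.632) + e^(−3.852) = 1.000 + 0.02646 + 0.02124 = 1.048.
⟨E⟩ = Σ Eᵢ e^(−Eᵢ/kT) / Z = (0·1.000 + 0.579·0.02646 + 0.614·0.02124) / 1.048 = 0.027 eV.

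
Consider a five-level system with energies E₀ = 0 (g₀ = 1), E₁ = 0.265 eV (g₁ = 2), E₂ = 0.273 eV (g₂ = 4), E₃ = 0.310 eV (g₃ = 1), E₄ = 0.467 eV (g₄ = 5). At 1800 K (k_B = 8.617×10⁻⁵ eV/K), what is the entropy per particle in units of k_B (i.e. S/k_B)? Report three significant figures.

2.06

k_BT = 8.617×10⁻⁵ × 1800 K = 0.15511 eV.
Eᵢ/kT = 0, 1.7085, 1.7600, 1.9986, 3.0108.
Z = Σ gᵢe^(−Eᵢ/kT) = 1·e^(−0) + 2·e^(−1.7085) + 4·e^(−1.7600) + 1·e^(−1.9986) + 5·e^(−3.0108) = 1.0000 + 0.36227 + 0.68818 + 0.13552 + 0.24626 = 2.4322.
⟨E⟩ = Σ EᵢPᵢ = 0.18127 eV.
S/k_B = ln Z + ⟨E⟩/kT = ln(2.4322) + 0.18127/0.15511 = 0.88880 + 1.1687 = 2.06.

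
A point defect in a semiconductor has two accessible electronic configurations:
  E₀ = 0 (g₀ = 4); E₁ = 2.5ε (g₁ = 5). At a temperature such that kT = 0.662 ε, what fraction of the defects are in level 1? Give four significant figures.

0.02783

Eᵢ/kT = 0, 3.77644.
Z = Σ gᵢe^(−Eᵢ/kT) = 4·e^(−0) + 5·e^(−3.77644) = 4.00000 + 0.114520 = 4.11452.
P₁ = g₁ e^(−E₁/kT) / Z = 0.114520/4.11452 = 0.02783.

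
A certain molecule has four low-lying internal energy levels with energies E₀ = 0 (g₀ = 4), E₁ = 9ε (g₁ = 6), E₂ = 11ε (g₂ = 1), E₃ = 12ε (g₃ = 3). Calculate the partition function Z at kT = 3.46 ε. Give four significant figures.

Eᵢ/kT = 0, 2.60116, 3.17919, 3.46821.
Z = Σ gᵢe^(−Eᵢ/kT) = 4·e^(−0) + 6·e^(−2.60116) + 1·e^(−3.17919) + 3·e^(−3.46821) = 4.00000 + 0.445125 + 0.0416194 + 0.0935183 = 4.58026.

Z = 4.580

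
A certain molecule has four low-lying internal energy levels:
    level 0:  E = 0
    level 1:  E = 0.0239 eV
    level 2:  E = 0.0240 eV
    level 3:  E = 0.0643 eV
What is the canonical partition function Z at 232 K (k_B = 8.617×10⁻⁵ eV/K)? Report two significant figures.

Z = 1.6

k_BT = 8.617×10⁻⁵ × 232 K = 0.01999 eV.
Eᵢ/kT = 0, 1.196, 1.201, 3.217.
Z = Σ e^(−Eᵢ/kT) = e^(−0) + e^(−1.196) + e^(−1.201) + e^(−3.217) = 1.000 + 0.3024 + 0.3009 + 0.04008 = 1.643.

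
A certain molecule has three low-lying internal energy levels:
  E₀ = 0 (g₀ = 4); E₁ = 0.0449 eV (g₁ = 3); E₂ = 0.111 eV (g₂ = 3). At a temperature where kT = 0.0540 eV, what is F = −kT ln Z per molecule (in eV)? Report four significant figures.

Eᵢ/kT = 0, 0.831481, 2.05556.
Z = Σ gᵢe^(−Eᵢ/kT) = 4·e^(−0) + 3·e^(−0.831481) + 3·e^(−2.05556) = 4.00000 + 1.30621 + 0.384063 = 5.69027.
F = −kT ln Z = −0.0540 × ln(5.69027) = −0.0540 × 1.73876 = -0.09389 eV.

-0.09389 eV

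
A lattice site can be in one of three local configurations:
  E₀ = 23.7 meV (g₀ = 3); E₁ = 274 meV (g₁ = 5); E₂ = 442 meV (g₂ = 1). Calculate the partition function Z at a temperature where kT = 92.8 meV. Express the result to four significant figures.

Z = 2.593

Eᵢ/kT = 0.255388, 2.95259, 4.76293.
Z = Σ gᵢe^(−Eᵢ/kT) = 3·e^(−0.255388) + 5·e^(−2.95259) + 1·e^(−4.76293) = 2.32385 + 0.261022 + 0.00854055 = 2.59341.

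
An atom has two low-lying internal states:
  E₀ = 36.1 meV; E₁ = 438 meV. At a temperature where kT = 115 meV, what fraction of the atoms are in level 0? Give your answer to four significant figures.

Eᵢ/kT = 0.313913, 3.80870.
Z = Σ e^(−Eᵢ/kT) = e^(−0.313913) + e^(−3.80870) = 0.730583 + 0.0221770 = 0.752760.
P₀ = e^(−E₀/kT) / Z = 0.730583/0.752760 = 0.9705.

0.9705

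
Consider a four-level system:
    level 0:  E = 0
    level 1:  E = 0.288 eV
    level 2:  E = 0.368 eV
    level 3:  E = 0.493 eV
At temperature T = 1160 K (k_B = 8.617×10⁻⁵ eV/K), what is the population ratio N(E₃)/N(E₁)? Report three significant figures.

k_BT = 8.617×10⁻⁵ × 1160 K = 0.099957 eV.
n₃/n₁ = exp[−(E₃−E₁)/kT] = exp(−(0.205 eV)/(0.099957 eV)) = exp(-2.0509) = 0.129.

0.129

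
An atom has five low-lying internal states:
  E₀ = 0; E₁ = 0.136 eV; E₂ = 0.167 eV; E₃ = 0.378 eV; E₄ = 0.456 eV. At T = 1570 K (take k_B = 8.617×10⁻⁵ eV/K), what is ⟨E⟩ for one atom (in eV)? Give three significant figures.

k_BT = 8.617×10⁻⁵ × 1570 K = 0.13529 eV.
Eᵢ/kT = 0, 1.0052, 1.2344, 2.7940, 3.3705.
Z = Σ e^(−Eᵢ/kT) = e^(−0) + e^(−1.0052) + e^(−1.2344) + e^(−2.7940) + e^(−3.3705) = 1.0000 + 0.36597 + 0.29101 + 0.061176 + 0.034372 = 1.7525.
⟨E⟩ = Σ Eᵢ e^(−Eᵢ/kT) / Z = (0·1.0000 + 0.136·0.36597 + 0.167·0.29101 + 0.378·0.061176 + 0.456·0.034372) / 1.7525 = 0.0783 eV.

0.0783 eV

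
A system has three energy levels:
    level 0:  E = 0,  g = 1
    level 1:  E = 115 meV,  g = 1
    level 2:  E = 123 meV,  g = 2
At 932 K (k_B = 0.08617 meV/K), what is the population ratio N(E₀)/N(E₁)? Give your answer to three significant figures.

4.19

k_BT = 0.08617 × 932 K = 80.310 meV.
n₀/n₁ = (g₀/g₁) exp[−(E₀−E₁)/kT] = (1/1) × exp(−(-115 meV)/(80.310 meV)) = (1/1) × exp(1.4320) = 4.19.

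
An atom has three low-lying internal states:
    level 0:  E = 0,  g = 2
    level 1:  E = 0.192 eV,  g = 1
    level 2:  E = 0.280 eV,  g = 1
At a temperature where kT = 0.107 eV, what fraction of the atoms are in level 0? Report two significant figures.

0.89

Eᵢ/kT = 0, 1.794, 2.617.
Z = Σ gᵢe^(−Eᵢ/kT) = 2·e^(−0) + 1·e^(−1.794) + 1·e^(−2.617) = 2.000 + 0.1663 + 0.07302 = 2.239.
P₀ = g₀ e^(−E₀/kT) / Z = 2.000/2.239 = 0.89.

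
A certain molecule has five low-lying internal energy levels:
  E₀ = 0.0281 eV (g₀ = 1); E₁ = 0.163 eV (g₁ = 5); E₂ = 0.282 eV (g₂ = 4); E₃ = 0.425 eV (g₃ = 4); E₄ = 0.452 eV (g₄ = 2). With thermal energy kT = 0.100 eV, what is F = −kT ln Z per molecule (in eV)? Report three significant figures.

Eᵢ/kT = 0.28100, 1.6300, 2.8200, 4.2500, 4.5200.
Z = Σ gᵢe^(−Eᵢ/kT) = 1·e^(−0.28100) + 5·e^(−1.6300) + 4·e^(−2.8200) + 4·e^(−4.2500) + 2·e^(−4.5200) = 0.75503 + 0.97965 + 0.23842 + 0.057057 + 0.021778 = 2.0519.
F = −kT ln Z = −0.100 × ln(2.0519) = −0.100 × 0.71877 = -0.0719 eV.

-0.0719 eV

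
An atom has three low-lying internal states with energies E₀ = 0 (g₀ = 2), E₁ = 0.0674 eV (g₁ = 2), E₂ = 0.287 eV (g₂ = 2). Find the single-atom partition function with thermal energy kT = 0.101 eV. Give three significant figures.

Z = 3.14

Eᵢ/kT = 0, 0.66733, 2.8416.
Z = Σ gᵢe^(−Eᵢ/kT) = 2·e^(−0) + 2·e^(−0.66733) + 2·e^(−2.8416) = 2.0000 + 1.0262 + 0.11666 = 3.1429.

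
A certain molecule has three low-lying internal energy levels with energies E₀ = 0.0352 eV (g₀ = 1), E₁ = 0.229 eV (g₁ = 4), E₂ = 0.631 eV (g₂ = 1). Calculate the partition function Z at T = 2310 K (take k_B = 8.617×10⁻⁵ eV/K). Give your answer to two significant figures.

Z = 2.1

k_BT = 8.617×10⁻⁵ × 2310 K = 0.1991 eV.
Eᵢ/kT = 0.1768, 1.150, 3.169.
Z = Σ gᵢe^(−Eᵢ/kT) = 1·e^(−0.1768) + 4·e^(−1.150) + 1·e^(−3.169) = 0.8379 + 1.267 + 0.04205 = 2.147.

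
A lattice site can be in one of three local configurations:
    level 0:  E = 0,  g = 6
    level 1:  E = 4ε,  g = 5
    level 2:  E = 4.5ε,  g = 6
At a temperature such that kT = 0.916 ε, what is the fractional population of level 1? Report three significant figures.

0.0104

Eᵢ/kT = 0, 4.3668, 4.9127.
Z = Σ gᵢe^(−Eᵢ/kT) = 6·e^(−0) + 5·e^(−4.3668) + 6·e^(−4.9127) = 6.0000 + 0.063459 + 0.044116 = 6.1076.
P₁ = g₁ e^(−E₁/kT) / Z = 0.063459/6.1076 = 0.0104.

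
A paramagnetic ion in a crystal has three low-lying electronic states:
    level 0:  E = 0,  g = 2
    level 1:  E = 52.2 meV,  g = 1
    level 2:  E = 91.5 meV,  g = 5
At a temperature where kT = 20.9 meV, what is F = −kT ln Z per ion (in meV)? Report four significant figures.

-15.95 meV

Eᵢ/kT = 0, 2.49761, 4.37799.
Z = Σ gᵢe^(−Eᵢ/kT) = 2·e^(−0) + 1·e^(−2.49761) + 5·e^(−4.37799) = 2.00000 + 0.0822814 + 0.0627528 = 2.14503.
F = −kT ln Z = −20.9 × ln(2.14503) = −20.9 × 0.763154 = -15.95 meV.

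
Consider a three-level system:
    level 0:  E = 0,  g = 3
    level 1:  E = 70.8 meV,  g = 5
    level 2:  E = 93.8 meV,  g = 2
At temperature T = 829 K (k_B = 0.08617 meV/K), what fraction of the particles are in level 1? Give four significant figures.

0.3441

k_BT = 0.08617 × 829 K = 71.4349 meV.
Eᵢ/kT = 0, 0.991112, 1.31308.
Z = Σ gᵢe^(−Eᵢ/kT) = 3·e^(−0) + 5·e^(−0.991112) + 2·e^(−1.31308) = 3.00000 + 1.85582 + 0.537981 = 5.39380.
P₁ = g₁ e^(−E₁/kT) / Z = 1.85582/5.39380 = 0.3441.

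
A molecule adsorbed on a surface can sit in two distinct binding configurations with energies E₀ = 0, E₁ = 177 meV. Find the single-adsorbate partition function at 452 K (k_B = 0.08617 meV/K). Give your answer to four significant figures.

Z = 1.011

k_BT = 0.08617 × 452 K = 38.9488 meV.
Eᵢ/kT = 0, 4.54443.
Z = Σ e^(−Eᵢ/kT) = e^(−0) + e^(−4.54443) = 1.00000 + 0.0106262 = 1.01063.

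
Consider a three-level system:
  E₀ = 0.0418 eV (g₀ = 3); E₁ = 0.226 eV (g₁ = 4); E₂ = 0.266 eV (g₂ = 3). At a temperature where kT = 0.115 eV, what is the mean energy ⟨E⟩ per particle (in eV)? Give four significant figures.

0.09950 eV

Eᵢ/kT = 0.363478, 1.96522, 2.31304.
Z = Σ gᵢe^(−Eᵢ/kT) = 3·e^(−0.363478) + 4·e^(−1.96522) + 3·e^(−2.31304) = 2.08576 + 0.560500 + 0.296880 = 2.94314.
⟨E⟩ = Σ Eᵢ gᵢe^(−Eᵢ/kT) / Z = (0.0418·2.08576 + 0.226·0.560500 + 0.266·0.296880) / 2.94314 = 0.09950 eV.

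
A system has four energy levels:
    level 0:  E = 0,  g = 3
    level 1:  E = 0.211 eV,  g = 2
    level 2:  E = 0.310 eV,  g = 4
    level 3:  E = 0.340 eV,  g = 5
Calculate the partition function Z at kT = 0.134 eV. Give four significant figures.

Z = 4.205

Eᵢ/kT = 0, 1.57463, 2.31343, 2.53731.
Z = Σ gᵢe^(−Eᵢ/kT) = 3·e^(−0) + 2·e^(−1.57463) + 4·e^(−2.31343) + 5·e^(−2.53731) = 3.00000 + 0.414168 + 0.395685 + 0.395394 = 4.20525.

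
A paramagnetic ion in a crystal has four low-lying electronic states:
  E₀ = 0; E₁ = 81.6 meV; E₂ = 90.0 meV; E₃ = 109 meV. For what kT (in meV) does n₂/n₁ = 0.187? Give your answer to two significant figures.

n₂/n₁ = exp[−(E₂−E₁)/kT] = 0.187.
⇒ (E₂−E₁)/kT = ln(1/0.187) = ln(5.348) = 1.677.
kT = 8.4 meV / 1.677 = 5.0 meV.

5.0 meV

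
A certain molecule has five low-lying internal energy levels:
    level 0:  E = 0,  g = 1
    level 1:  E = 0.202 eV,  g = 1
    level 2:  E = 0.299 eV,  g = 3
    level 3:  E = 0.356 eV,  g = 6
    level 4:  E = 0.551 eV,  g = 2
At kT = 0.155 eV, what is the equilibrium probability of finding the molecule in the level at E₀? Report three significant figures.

0.422

Eᵢ/kT = 0, 1.3032, 1.9290, 2.2968, 3.5548.
Z = Σ gᵢe^(−Eᵢ/kT) = 1·e^(−0) + 1·e^(−1.3032) + 3·e^(−1.9290) + 6·e^(−2.2968) + 2·e^(−3.5548) = 1.0000 + 0.27166 + 0.43588 + 0.60348 + 0.057174 = 2.3682.
P₀ = g₀ e^(−E₀/kT) / Z = 1.0000/2.3682 = 0.422.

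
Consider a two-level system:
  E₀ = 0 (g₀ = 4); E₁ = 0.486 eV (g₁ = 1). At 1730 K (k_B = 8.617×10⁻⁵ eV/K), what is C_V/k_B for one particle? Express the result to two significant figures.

k_BT = 8.617×10⁻⁵ × 1730 K = 0.1491 eV.
Eᵢ/kT = 0, 3.260.
Z = Σ gᵢe^(−Eᵢ/kT) = 4·e^(−0) + 1·e^(−3.260) = 4.000 + 0.03839 = 4.038.
⟨E⟩ = 0.004620 eV, ⟨E²⟩ = 0.002246 eV².
C_V/k_B = (⟨E²⟩ − ⟨E⟩²)/(kT)² = (0.002246 − 0.00002134)/0.02223 = 0.10.

0.10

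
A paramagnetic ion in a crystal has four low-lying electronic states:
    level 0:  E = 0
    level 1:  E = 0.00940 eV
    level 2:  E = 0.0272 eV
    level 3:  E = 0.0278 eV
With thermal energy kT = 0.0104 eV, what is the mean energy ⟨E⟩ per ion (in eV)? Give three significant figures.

0.00499 eV

Eᵢ/kT = 0, 0.90385, 2.6154, 2.6731.
Z = Σ e^(−Eᵢ/kT) = e^(−0) + e^(−0.90385) + e^(−2.6154) + e^(−2.6731) = 1.0000 + 0.40501 + 0.073139 + 0.069038 = 1.5472.
⟨E⟩ = Σ Eᵢ e^(−Eᵢ/kT) / Z = (0·1.0000 + 0.00940·0.40501 + 0.0272·0.073139 + 0.0278·0.069038) / 1.5472 = 0.00499 eV.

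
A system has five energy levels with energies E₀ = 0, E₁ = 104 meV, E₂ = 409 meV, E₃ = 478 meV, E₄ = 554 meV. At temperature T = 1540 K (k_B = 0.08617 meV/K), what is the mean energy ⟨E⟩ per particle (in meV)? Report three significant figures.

56.8 meV

k_BT = 0.08617 × 1540 K = 132.70 meV.
Eᵢ/kT = 0, 0.78372, 3.0821, 3.6021, 4.1748.
Z = Σ e^(−Eᵢ/kT) = e^(−0) + e^(−0.78372) + e^(−3.0821) + e^(−3.6021) + e^(−4.1748) = 1.0000 + 0.45670 + 0.045863 + 0.027266 + 0.015378 = 1.5452.
⟨E⟩ = Σ Eᵢ e^(−Eᵢ/kT) / Z = (0·1.0000 + 104·0.45670 + 409·0.045863 + 478·0.027266 + 554·0.015378) / 1.5452 = 56.8 meV.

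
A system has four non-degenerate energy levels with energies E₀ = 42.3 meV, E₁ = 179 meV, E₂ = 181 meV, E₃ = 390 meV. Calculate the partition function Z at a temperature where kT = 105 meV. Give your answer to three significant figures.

Eᵢ/kT = 0.40286, 1.7048, 1.7238, 3.7143.
Z = Σ e^(−Eᵢ/kT) = e^(−0.40286) + e^(−1.7048) + e^(−1.7238) + e^(−3.7143) = 0.66841 + 0.18181 + 0.17839 + 0.024372 = 1.0530.

Z = 1.05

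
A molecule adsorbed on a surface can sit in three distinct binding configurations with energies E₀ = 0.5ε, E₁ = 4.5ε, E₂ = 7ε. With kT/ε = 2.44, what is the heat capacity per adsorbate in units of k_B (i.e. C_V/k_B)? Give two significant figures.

Eᵢ/kT = 0.2049, 1.844, 2.869.
Z = Σ e^(−Eᵢ/kT) = e^(−0.2049) + e^(−1.844) + e^(−2.869) = 0.8147 + 0.1582 + 0.05676 = 1.030.
⟨E⟩ = 1.472 ε, ⟨E²⟩ = 6.008 ε².
C_V/k_B = (⟨E²⟩ − ⟨E⟩²)/(kT)² = (6.008 − 2.167)/5.954 = 0.65.

0.65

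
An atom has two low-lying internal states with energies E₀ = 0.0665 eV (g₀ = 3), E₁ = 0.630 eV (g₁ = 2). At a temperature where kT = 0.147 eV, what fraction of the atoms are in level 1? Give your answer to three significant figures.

Eᵢ/kT = 0.45238, 4.2857.
Z = Σ gᵢe^(−Eᵢ/kT) = 3·e^(−0.45238) + 2·e^(−4.2857) = 1.9083 + 0.027528 = 1.9358.
P₁ = g₁ e^(−E₁/kT) / Z = 0.027528/1.9358 = 0.0142.

0.0142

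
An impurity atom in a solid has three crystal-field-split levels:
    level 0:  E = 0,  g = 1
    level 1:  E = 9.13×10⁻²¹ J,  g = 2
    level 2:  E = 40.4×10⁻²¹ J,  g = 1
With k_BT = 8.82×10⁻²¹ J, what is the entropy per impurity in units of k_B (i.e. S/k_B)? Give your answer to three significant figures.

Eᵢ/kT = 0, 1.0351, 4.5805.
Z = Σ gᵢe^(−Eᵢ/kT) = 1·e^(−0) + 2·e^(−1.0351) + 1·e^(−4.5805) = 1.0000 + 0.71038 + 0.010250 = 1.7206.
⟨E⟩ = Σ EᵢPᵢ = 4.0102 ×10⁻²¹ J.
S/k_B = ln Z + ⟨E⟩/kT = ln(1.7206) + 4.0102/8.82 = 0.54267 + 0.45467 = 0.997.

0.997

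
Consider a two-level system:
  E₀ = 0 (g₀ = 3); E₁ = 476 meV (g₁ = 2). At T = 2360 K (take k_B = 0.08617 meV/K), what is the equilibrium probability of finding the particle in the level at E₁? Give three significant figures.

k_BT = 0.08617 × 2360 K = 203.36 meV.
Eᵢ/kT = 0, 2.3407.
Z = Σ gᵢe^(−Eᵢ/kT) = 3·e^(−0) + 2·e^(−2.3407) = 3.0000 + 0.19252 = 3.1925.
P₁ = g₁ e^(−E₁/kT) / Z = 0.19252/3.1925 = 0.0603.

0.0603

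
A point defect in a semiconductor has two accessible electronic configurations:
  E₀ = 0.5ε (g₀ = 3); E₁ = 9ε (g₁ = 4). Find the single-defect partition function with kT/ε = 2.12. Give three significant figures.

Eᵢ/kT = 0.23585, 4.2453.
Z = Σ gᵢe^(−Eᵢ/kT) = 3·e^(−0.23585) + 4·e^(−4.2453) = 2.3697 + 0.057326 = 2.4270.

Z = 2.43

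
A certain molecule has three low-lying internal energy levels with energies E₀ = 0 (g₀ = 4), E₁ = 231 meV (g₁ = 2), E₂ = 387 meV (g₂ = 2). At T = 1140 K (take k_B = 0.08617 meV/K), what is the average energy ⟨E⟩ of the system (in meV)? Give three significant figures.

14.0 meV

k_BT = 0.08617 × 1140 K = 98.234 meV.
Eᵢ/kT = 0, 2.3515, 3.9396.
Z = Σ gᵢe^(−Eᵢ/kT) = 4·e^(−0) + 2·e^(−2.3515) + 2·e^(−3.9396) = 4.0000 + 0.19045 + 0.038912 = 4.2294.
⟨E⟩ = Σ Eᵢ gᵢe^(−Eᵢ/kT) / Z = (0·4.0000 + 231·0.19045 + 387·0.038912) / 4.2294 = 14.0 meV.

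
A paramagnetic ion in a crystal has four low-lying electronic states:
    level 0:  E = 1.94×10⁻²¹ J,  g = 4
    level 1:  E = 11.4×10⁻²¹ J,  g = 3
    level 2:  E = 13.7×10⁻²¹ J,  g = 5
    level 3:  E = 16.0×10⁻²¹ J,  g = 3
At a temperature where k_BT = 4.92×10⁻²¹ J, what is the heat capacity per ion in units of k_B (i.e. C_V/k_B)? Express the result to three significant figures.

Eᵢ/kT = 0.39431, 2.3171, 2.7846, 3.2520.
Z = Σ gᵢe^(−Eᵢ/kT) = 4·e^(−0.39431) + 3·e^(−2.3171) + 5·e^(−2.7846) + 3·e^(−3.2520) = 2.6966 + 0.29568 + 0.30877 + 0.11609 = 3.4171.
⟨E⟩ = 4.2989, ⟨E²⟩ = 39.872.
C_V/k_B = (⟨E²⟩ − ⟨E⟩²)/(kT)² = (39.872 − 18.481)/24.206 = 0.884.

0.884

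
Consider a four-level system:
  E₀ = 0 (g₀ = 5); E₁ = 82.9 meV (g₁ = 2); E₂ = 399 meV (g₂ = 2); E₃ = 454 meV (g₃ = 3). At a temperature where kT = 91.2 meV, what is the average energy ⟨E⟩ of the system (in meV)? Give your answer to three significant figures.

14.7 meV

Eᵢ/kT = 0, 0.90899, 4.3750, 4.9781.
Z = Σ gᵢe^(−Eᵢ/kT) = 5·e^(−0) + 2·e^(−0.90899) + 2·e^(−4.3750) + 3·e^(−4.9781) = 5.0000 + 0.80586 + 0.025176 + 0.020661 = 5.8517.
⟨E⟩ = Σ Eᵢ gᵢe^(−Eᵢ/kT) / Z = (0·5.0000 + 82.9·0.80586 + 399·0.025176 + 454·0.020661) / 5.8517 = 14.7 meV.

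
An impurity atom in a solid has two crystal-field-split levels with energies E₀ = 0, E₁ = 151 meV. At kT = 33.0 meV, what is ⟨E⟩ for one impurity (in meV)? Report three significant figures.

Eᵢ/kT = 0, 4.5758.
Z = Σ e^(−Eᵢ/kT) = e^(−0) + e^(−4.5758) = 1.0000 + 0.010298 = 1.0103.
⟨E⟩ = Σ Eᵢ e^(−Eᵢ/kT) / Z = (0·1.0000 + 151·0.010298) / 1.0103 = 1.54 meV.

1.54 meV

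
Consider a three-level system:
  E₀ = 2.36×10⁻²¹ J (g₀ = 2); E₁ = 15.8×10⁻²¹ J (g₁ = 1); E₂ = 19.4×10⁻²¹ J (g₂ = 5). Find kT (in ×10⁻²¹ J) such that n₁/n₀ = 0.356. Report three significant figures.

n₁/n₀ = (g₁/g₀) exp[−(E₁−E₀)/kT] = 0.356.
⇒ (E₁−E₀)/kT = ln((1/2)/0.356) = ln(1.4045) = 0.33968.
kT = 13.44 ×10⁻²¹ J / 0.33968 = 39.6 ×10⁻²¹ J.

39.6 ×10⁻²¹ J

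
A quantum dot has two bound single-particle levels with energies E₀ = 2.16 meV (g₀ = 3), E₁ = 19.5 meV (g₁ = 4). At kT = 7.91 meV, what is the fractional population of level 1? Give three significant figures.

0.130

Eᵢ/kT = 0.27307, 2.4652.
Z = Σ gᵢe^(−Eᵢ/kT) = 3·e^(−0.27307) + 4·e^(−2.4652) = 2.2831 + 0.33997 = 2.6231.
P₁ = g₁ e^(−E₁/kT) / Z = 0.33997/2.6231 = 0.130.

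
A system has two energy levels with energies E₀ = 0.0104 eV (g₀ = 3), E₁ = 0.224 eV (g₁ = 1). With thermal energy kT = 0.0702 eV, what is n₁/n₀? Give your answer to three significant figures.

0.0159

n₁/n₀ = (g₁/g₀) exp[−(E₁−E₀)/kT] = (1/3) × exp(−(0.2136 eV)/(0.0702 eV)) = (1/3) × exp(-3.0427) = 0.0159.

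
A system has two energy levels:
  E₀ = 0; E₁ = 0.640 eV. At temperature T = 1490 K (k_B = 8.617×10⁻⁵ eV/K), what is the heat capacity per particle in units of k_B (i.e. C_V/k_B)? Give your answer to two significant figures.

0.17

k_BT = 8.617×10⁻⁵ × 1490 K = 0.1284 eV.
Eᵢ/kT = 0, 4.984.
Z = Σ e^(−Eᵢ/kT) = e^(−0) + e^(−4.984) = 1.000 + 0.006847 = 1.007.
⟨E⟩ = 0.004352 eV, ⟨E²⟩ = 0.002785 eV².
C_V/k_B = (⟨E²⟩ − ⟨E⟩²)/(kT)² = (0.002785 − 0.00001894)/0.01649 = 0.17.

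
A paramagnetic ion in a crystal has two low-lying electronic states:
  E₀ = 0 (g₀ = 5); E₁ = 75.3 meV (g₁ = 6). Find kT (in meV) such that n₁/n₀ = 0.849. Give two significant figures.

n₁/n₀ = (g₁/g₀) exp[−(E₁−E₀)/kT] = 0.849.
⇒ (E₁−E₀)/kT = ln((6/5)/0.849) = ln(1.413) = 0.3457.
kT = 75.3 meV / 0.3457 = 220 meV.

220 meV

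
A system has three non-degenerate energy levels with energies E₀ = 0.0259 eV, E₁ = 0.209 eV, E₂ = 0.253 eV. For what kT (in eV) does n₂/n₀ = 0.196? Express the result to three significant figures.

n₂/n₀ = exp[−(E₂−E₀)/kT] = 0.196.
⇒ (E₂−E₀)/kT = ln(1/0.196) = ln(5.1020) = 1.6296.
kT = 0.2271 eV / 1.6296 = 0.139 eV.

0.139 eV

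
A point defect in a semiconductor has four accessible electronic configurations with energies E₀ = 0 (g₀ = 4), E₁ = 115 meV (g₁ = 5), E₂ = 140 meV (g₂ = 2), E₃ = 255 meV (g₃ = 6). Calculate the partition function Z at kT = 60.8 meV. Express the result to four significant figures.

Eᵢ/kT = 0, 1.89145, 2.30263, 4.19408.
Z = Σ gᵢe^(−Eᵢ/kT) = 4·e^(−0) + 5·e^(−1.89145) + 2·e^(−2.30263) + 6·e^(−4.19408) = 4.00000 + 0.754265 + 0.199991 + 0.0905077 = 5.04476.

Z = 5.045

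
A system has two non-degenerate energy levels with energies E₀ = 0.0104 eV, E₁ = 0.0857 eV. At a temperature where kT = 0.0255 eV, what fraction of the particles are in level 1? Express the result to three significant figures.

0.0496

Eᵢ/kT = 0.40784, 3.3608.
Z = Σ e^(−Eᵢ/kT) = e^(−0.40784) + e^(−3.3608) = 0.66509 + 0.034707 = 0.69980.
P₁ = e^(−E₁/kT) / Z = 0.034707/0.69980 = 0.0496.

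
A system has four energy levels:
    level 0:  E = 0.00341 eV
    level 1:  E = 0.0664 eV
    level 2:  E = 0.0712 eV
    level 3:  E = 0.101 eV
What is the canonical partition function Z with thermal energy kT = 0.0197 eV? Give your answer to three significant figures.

Eᵢ/kT = 0.17310, 3.3706, 3.6142, 5.1269.
Z = Σ e^(−Eᵢ/kT) = e^(−0.17310) + e^(−3.3706) + e^(−3.6142) + e^(−5.1269) = 0.84105 + 0.034369 + 0.026938 + 0.0059349 = 0.90829.

Z = 0.908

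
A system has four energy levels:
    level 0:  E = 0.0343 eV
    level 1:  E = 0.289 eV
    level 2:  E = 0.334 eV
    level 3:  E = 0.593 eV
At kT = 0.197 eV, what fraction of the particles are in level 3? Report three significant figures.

0.0378

Eᵢ/kT = 0.17411, 1.4670, 1.6954, 3.0102.
Z = Σ e^(−Eᵢ/kT) = e^(−0.17411) + e^(−1.4670) + e^(−1.6954) + e^(−3.0102) = 0.84020 + 0.23062 + 0.18353 + 0.049282 = 1.3036.
P₃ = e^(−E₃/kT) / Z = 0.049282/1.3036 = 0.0378.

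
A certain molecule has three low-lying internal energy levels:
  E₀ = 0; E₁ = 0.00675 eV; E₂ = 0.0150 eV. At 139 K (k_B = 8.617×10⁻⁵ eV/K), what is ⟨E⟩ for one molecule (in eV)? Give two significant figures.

0.0044 eV

k_BT = 8.617×10⁻⁵ × 139 K = 0.01198 eV.
Eᵢ/kT = 0, 0.5634, 1.252.
Z = Σ e^(−Eᵢ/kT) = e^(−0) + e^(−0.5634) + e^(−1.252) = 1.000 + 0.5693 + 0.2859 = 1.855.
⟨E⟩ = Σ Eᵢ e^(−Eᵢ/kT) / Z = (0·1.000 + 0.00675·0.5693 + 0.0150·0.2859) / 1.855 = 0.0044 eV.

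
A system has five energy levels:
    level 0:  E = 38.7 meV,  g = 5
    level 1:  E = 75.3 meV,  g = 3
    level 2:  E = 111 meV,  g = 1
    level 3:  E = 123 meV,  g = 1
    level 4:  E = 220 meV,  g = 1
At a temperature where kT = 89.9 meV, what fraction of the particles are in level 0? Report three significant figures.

0.627

Eᵢ/kT = 0.43048, 0.83760, 1.2347, 1.3682, 2.4472.
Z = Σ gᵢe^(−Eᵢ/kT) = 5·e^(−0.43048) + 3·e^(−0.83760) + 1·e^(−1.2347) + 1·e^(−1.3682) + 1·e^(−2.4472) = 3.2510 + 1.2982 + 0.29092 + 0.25456 + 0.086536 = 5.1812.
P₀ = g₀ e^(−E₀/kT) / Z = 3.2510/5.1812 = 0.627.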